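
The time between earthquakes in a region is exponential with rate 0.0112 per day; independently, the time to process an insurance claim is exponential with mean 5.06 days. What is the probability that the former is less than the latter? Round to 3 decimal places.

λ_1 = 0.0112, λ_2 = 1/5.06 = 0.197628.
For independent exponentials, P(the former < the latter) = λ_1/(λ_1+λ_2) = 0.0112/0.208828 ≈ 0.054.

0.054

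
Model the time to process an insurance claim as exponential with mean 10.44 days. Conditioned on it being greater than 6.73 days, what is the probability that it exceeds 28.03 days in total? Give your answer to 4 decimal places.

The rate is λ = 1/10.44 = 0.0957854 per day.
The exponential is memoryless, so the remaining time is again Exp(λ): the condition X > 6.73 is irrelevant.
P(X > 21.3) = e^(−2.0402) ≈ 0.1300.

0.1300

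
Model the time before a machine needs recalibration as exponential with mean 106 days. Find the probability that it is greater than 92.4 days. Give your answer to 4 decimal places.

0.4182

The rate is λ = 1/106 = 0.00943396 per day.
P(X > 92.4) = e^(−λ·92.4) = e^(−0.8717) ≈ 0.4182.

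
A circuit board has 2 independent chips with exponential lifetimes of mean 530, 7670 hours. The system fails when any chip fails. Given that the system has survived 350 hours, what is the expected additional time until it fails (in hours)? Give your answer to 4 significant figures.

First-failure rate Σλ = 1/530 + 1/7670 = 0.00201717.
By memorylessness the expected residual is 1/Σλ = 495.744 hours, regardless of the 350 already elapsed.

495.7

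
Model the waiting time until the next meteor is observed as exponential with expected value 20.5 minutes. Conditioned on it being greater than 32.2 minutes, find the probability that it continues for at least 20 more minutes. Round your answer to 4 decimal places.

0.3770

The rate is λ = 1/20.5 = 0.0487805 per minute.
The exponential is memoryless, so the remaining time is again Exp(λ): the condition X > 32.2 is irrelevant.
P(X > 20) = e^(−0.97561) ≈ 0.3770.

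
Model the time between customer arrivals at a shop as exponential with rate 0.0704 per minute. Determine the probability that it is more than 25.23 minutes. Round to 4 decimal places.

0.1693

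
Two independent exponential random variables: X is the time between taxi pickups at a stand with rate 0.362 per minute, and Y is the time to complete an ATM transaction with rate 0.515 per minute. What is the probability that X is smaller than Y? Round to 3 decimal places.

0.413

λ_1 = 0.362, λ_2 = 0.515.
For independent exponentials, P(X < Y) = λ_1/(λ_1+λ_2) = 0.362/0.877 ≈ 0.413.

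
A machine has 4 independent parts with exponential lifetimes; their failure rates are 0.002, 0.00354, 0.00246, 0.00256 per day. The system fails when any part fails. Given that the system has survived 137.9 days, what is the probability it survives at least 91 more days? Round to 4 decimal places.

Time to first failure ~ Exp(Σλ) with Σλ = 0.01056.
By memorylessness, P(T > 137.9+91 | T > 137.9) = P(T > 91) = e^(−0.01056·91) ≈ 0.3825.

0.3825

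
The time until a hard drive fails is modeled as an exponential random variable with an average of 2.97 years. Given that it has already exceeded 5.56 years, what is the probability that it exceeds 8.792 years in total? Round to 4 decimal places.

The rate is λ = 1/2.97 = 0.3367 per year.
By the memoryless property, P(X > 5.56+3.232 | X > 5.56) = P(X > 3.232).
P(X > 3.232) = e^(−1.0882) ≈ 0.3368.

0.3368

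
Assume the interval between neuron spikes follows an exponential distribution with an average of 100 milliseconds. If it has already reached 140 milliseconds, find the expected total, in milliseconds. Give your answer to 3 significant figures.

The rate is λ = 1/100 = 0.01 per millisecond.
By memorylessness, E[X | X > 140] = 140 + 1/λ = 140 + 100 = 240 milliseconds.

240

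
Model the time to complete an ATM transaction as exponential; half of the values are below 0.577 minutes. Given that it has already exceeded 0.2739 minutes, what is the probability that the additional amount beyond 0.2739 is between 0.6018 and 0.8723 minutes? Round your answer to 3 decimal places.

For an exponential, median = ln(2)/λ, so λ = ln 2 / 0.577 = 1.20129 per minute.
Memoryless: the residual past 0.2739 is again Exp(λ).
P(0.6018 < residual < 0.8723) = e^(−λ·0.6018) − e^(−λ·0.8723) = 0.48532 − 0.35068 ≈ 0.135.

0.135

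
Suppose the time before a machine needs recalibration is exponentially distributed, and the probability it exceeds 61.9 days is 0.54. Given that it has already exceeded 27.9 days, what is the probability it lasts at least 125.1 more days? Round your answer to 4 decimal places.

0.2879

From e^(−λ·61.9) = 0.54, λ = −ln(0.54)/61.9 = 0.00995454.
Memoryless: P(X > 27.9+125.1 | X > 27.9) = P(X > 125.1) = e^(−0.00995454·125.1) ≈ 0.2879.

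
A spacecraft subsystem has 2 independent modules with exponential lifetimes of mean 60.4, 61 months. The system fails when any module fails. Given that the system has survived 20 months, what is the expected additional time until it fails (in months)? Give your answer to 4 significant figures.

First-failure rate Σλ = 1/60.4 + 1/61 = 0.0329497.
By memorylessness the expected residual is 1/Σλ = 30.3493 months, regardless of the 20 already elapsed.

30.35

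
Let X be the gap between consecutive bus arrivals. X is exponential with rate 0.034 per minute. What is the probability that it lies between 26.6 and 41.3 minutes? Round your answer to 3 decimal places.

P(26.6 < X < 41.3) = e^(−λ·26.6) − e^(−λ·41.3) = 0.40478 − 0.24556 ≈ 0.159.

0.159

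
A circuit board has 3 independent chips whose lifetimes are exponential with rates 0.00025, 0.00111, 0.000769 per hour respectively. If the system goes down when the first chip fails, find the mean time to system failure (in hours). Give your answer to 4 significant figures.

469.7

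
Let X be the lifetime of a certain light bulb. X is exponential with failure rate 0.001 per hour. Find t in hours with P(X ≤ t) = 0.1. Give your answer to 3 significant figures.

Set 1 − e^(−λt) = 0.1, so t = −ln(0.9)/λ = 0.10536/0.001 ≈ 105.361 hours.

105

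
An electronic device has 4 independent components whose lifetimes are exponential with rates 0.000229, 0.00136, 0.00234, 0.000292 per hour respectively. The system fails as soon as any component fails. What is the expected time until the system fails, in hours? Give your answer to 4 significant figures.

236.9

The time to first failure is exponential with rate Σλ = 0.000229 + 0.00136 + 0.00234 + 0.000292 = 0.004221.
E[min] = 1/Σλ = 1/0.004221 = 236.911 hours.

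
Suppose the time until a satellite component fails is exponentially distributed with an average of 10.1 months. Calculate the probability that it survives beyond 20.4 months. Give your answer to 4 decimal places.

The rate is λ = 1/10.1 = 0.0990099 per month.
P(X > 20.4) = e^(−λ·20.4) = e^(−2.0198) ≈ 0.1327.

0.1327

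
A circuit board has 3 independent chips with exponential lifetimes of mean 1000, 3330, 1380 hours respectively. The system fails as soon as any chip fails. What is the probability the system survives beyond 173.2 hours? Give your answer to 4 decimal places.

The first failure time is exponential with rate Σλ_i = 1/1000 + 1/3330 + 1/1380 = 0.00202494 per hour.
P(min > 173.2) = e^(−0.00202494·173.2) = e^(−0.35072) ≈ 0.7042.

0.7042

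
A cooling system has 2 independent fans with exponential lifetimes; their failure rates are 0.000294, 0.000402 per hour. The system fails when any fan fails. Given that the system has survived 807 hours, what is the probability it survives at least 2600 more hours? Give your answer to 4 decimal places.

0.1637

Time to first failure ~ Exp(Σλ) with Σλ = 0.000696.
By memorylessness, P(T > 807+2600 | T > 807) = P(T > 2600) = e^(−0.000696·2600) ≈ 0.1637.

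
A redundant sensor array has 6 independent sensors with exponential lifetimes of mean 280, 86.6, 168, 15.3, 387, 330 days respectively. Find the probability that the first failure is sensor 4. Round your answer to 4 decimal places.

0.7101

Rates: λ_i = 1/mean_i → 0.00357143, 0.0115473, 0.00595238, 0.0653595, 0.00258398, 0.0030303; Σλ = 0.0920449.
P(sensor 4 first) = λ_4/Σλ = 0.0653595/0.0920449 ≈ 0.7101.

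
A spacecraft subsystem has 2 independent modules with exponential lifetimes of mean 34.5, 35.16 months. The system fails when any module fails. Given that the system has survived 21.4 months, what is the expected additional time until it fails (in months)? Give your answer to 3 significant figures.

First-failure rate Σλ = 1/34.5 + 1/35.16 = 0.0574269.
By memorylessness the expected residual is 1/Σλ = 17.4134 months, regardless of the 21.4 already elapsed.

17.4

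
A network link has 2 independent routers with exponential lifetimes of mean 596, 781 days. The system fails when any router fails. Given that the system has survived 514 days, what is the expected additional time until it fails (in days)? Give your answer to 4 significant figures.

First-failure rate Σλ = 1/596 + 1/781 = 0.00295826.
By memorylessness the expected residual is 1/Σλ = 338.036 days, regardless of the 514 already elapsed.

338.0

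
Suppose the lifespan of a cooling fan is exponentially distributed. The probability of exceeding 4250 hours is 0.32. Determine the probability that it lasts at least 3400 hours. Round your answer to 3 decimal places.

0.402

e^(−λ·4250) = 0.32 ⇒ λ = −ln(0.32)/4250 = 0.000268102.
P(X > 3400) = e^(−0.000268102·3400) = e^(−0.91155) ≈ 0.402.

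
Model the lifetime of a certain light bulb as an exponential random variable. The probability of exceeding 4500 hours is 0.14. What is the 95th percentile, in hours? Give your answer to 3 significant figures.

6860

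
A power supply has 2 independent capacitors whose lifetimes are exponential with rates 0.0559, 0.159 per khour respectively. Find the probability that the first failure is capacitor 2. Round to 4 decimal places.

The time to first failure is exponential with rate Σλ = 0.0559 + 0.159 = 0.2149.
P(capacitor 2 first) = λ_2/Σλ = 0.159/0.2149 ≈ 0.7399.

0.7399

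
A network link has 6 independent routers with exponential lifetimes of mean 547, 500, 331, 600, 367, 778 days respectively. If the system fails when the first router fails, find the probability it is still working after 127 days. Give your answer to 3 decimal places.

0.204

The first failure time is exponential with rate Σλ_i = 1/547 + 1/500 + 1/331 + 1/600 + 1/367 + 1/778 = 0.0125261 per day.
P(min > 127) = e^(−0.0125261·127) = e^(−1.5908) ≈ 0.204.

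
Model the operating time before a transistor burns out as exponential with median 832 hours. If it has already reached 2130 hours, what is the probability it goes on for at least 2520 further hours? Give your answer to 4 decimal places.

For an exponential, median = ln(2)/λ, so λ = ln 2 / 832 = 0.00083311 per hour.
P(X > s+t | X > s) = e^(−λ(s+t))/e^(−λs) = e^(−λt), independent of s = 2130.
P(X > 2520) = e^(−2.0994) ≈ 0.1225.

0.1225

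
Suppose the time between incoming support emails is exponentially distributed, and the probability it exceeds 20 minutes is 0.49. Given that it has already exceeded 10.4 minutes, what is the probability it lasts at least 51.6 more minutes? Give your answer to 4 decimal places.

0.1587

From e^(−λ·20) = 0.49, λ = −ln(0.49)/20 = 0.0356675.
Memoryless: P(X > 10.4+51.6 | X > 10.4) = P(X > 51.6) = e^(−0.0356675·51.6) ≈ 0.1587.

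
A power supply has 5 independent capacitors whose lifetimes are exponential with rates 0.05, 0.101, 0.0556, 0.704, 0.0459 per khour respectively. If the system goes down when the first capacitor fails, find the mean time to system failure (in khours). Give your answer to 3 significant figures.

1.05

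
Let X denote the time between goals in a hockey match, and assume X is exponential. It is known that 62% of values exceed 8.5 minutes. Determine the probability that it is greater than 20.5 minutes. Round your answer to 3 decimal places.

e^(−λ·8.5) = 0.62 ⇒ λ = −ln(0.62)/8.5 = 0.0562395.
P(X > 20.5) = e^(−0.0562395·20.5) = e^(−1.1529) ≈ 0.316.

0.316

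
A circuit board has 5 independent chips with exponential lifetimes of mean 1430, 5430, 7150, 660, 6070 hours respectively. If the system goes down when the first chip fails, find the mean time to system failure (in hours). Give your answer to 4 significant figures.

The first failure time is exponential with rate Σλ_i = 1/1430 + 1/5430 + 1/7150 + 1/660 + 1/6070 = 0.00270322 per hour.
E[min] = 1/Σλ = 1/0.00270322 = 369.929 hours.

369.9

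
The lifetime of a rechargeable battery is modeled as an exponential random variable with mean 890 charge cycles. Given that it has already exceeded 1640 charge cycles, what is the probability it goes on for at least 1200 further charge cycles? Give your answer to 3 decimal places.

0.260

The rate is λ = 1/890 = 0.0011236 per charge cycle.
The exponential is memoryless, so the remaining time is again Exp(λ): the condition X > 1640 is irrelevant.
P(X > 1200) = e^(−1.3483) ≈ 0.260.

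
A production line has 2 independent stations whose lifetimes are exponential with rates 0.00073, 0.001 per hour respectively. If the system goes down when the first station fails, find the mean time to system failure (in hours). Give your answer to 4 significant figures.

578.0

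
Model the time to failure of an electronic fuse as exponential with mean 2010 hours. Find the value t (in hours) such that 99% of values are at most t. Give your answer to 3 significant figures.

9260

The rate is λ = 1/2010 = 0.000497512 per hour.
Set 1 − e^(−λt) = 0.99, so t = −ln(0.01)/λ = 4.6052/0.000497512 ≈ 9256.39 hours.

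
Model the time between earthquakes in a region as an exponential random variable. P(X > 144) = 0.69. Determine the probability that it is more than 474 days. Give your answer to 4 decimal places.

0.2948

e^(−λ·144) = 0.69 ⇒ λ = −ln(0.69)/144 = 0.00257683.
P(X > 474) = e^(−0.00257683·474) = e^(−1.2214) ≈ 0.2948.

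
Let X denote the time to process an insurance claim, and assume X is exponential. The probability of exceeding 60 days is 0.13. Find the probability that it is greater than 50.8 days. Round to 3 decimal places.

e^(−λ·60) = 0.13 ⇒ λ = −ln(0.13)/60 = 0.0340037.
P(X > 50.8) = e^(−0.0340037·50.8) = e^(−1.7274) ≈ 0.178.

0.178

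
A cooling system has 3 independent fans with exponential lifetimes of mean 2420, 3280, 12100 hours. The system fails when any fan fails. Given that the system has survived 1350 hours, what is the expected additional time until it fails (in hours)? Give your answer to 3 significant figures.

1250

First-failure rate Σλ = 1/2420 + 1/3280 + 1/12100 = 0.000800746.
By memorylessness the expected residual is 1/Σλ = 1248.84 hours, regardless of the 1350 already elapsed.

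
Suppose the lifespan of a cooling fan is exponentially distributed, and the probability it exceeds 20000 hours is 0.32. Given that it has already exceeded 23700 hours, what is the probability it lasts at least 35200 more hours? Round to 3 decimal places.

From e^(−λ·20000) = 0.32, λ = −ln(0.32)/20000 = 0.0000569717.
Memoryless: P(X > 23700+35200 | X > 23700) = P(X > 35200) = e^(−0.0000569717·35200) ≈ 0.135.

0.135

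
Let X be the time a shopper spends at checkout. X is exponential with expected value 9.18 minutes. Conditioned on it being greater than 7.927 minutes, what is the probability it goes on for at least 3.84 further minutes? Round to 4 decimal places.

0.6582

The rate is λ = 1/9.18 = 0.108932 per minute.
P(X > s+t | X > s) = e^(−λ(s+t))/e^(−λs) = e^(−λt), independent of s = 7.927.
P(X > 3.84) = e^(−0.4183) ≈ 0.6582.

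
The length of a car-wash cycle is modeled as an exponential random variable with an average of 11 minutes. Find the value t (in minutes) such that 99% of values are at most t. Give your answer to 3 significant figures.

50.7

The rate is λ = 1/11 = 0.0909091 per minute.
Set 1 − e^(−λt) = 0.99, so t = −ln(0.01)/λ = 4.6052/0.0909091 ≈ 50.6569 minutes.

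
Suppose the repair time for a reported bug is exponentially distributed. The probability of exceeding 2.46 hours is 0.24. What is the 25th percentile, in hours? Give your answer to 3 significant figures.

e^(−λ·2.46) = 0.24 ⇒ λ = −ln(0.24)/2.46 = 0.580129.
25th percentile: 1 − e^(−λt) = 0.25, t = −ln(0.75)/λ = 0.495894 hours.

0.496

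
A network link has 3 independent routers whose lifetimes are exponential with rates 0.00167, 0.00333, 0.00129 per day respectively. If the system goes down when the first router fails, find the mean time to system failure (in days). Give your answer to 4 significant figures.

The time to first failure is exponential with rate Σλ = 0.00167 + 0.00333 + 0.00129 = 0.00629.
E[min] = 1/Σλ = 1/0.00629 = 158.983 days.

159.0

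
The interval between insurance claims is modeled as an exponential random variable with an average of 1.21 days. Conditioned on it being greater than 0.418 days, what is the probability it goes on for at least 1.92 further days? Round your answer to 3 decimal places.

0.205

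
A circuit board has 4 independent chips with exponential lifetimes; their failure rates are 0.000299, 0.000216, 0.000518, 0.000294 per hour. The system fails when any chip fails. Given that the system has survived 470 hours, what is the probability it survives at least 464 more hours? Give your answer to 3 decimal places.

0.540

Time to first failure ~ Exp(Σλ) with Σλ = 0.001327.
By memorylessness, P(T > 470+464 | T > 470) = P(T > 464) = e^(−0.001327·464) ≈ 0.540.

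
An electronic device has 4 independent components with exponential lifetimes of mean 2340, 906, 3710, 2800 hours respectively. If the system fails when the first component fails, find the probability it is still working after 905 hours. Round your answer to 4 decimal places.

The first failure time is exponential with rate Σλ_i = 1/2340 + 1/906 + 1/3710 + 1/2800 = 0.00215779 per hour.
P(min > 905) = e^(−0.00215779·905) = e^(−1.9528) ≈ 0.1419.

0.1419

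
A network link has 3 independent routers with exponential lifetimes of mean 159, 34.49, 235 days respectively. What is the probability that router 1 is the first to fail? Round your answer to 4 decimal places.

0.1591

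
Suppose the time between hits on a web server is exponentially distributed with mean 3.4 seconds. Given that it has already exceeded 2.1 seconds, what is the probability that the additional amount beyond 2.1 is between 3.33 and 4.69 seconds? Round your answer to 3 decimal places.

0.124

The rate is λ = 1/3.4 = 0.294118 per second.
Memoryless: the residual past 2.1 is again Exp(λ).
P(3.33 < residual < 4.69) = e^(−λ·3.33) − e^(−λ·4.69) = 0.37553 − 0.25173 ≈ 0.124.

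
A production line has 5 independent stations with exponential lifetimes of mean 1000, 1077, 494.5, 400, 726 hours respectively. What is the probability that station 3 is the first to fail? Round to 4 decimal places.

Rates: λ_i = 1/mean_i → 0.001, 0.000928505, 0.00202224, 0.0025, 0.00137741; Σλ = 0.00782816.
P(station 3 first) = λ_3/Σλ = 0.00202224/0.00782816 ≈ 0.2583.

0.2583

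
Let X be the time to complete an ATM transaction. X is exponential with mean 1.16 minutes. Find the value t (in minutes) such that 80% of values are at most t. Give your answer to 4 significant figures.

1.867

The rate is λ = 1/1.16 = 0.862069 per minute.
Set 1 − e^(−λt) = 0.8, so t = −ln(0.2)/λ = 1.6094/0.862069 ≈ 1.86695 minutes.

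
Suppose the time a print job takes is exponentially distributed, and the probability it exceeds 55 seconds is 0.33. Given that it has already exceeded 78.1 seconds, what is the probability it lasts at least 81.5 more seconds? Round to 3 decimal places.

0.193

From e^(−λ·55) = 0.33, λ = −ln(0.33)/55 = 0.0201575.
Memoryless: P(X > 78.1+81.5 | X > 78.1) = P(X > 81.5) = e^(−0.0201575·81.5) ≈ 0.193.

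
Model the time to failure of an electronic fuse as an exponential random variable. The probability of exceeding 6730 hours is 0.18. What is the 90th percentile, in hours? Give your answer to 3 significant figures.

e^(−λ·6730) = 0.18 ⇒ λ = −ln(0.18)/6730 = 0.000254799.
90th percentile: 1 − e^(−λt) = 0.9, t = −ln(0.1)/λ = 9036.86 hours.

9040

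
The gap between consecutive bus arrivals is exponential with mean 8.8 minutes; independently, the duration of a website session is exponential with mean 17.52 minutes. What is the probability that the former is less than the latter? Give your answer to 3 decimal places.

0.666

λ_1 = 1/8.8 = 0.113636, λ_2 = 1/17.52 = 0.0570776.
For independent exponentials, P(the former < the latter) = λ_1/(λ_1+λ_2) = 0.113636/0.170714 ≈ 0.666.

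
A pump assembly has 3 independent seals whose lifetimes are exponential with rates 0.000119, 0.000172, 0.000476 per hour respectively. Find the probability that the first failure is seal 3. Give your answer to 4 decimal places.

0.6206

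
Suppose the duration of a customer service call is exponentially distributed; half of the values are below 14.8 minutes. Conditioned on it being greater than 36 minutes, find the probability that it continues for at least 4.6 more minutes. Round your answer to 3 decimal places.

For an exponential, median = ln(2)/λ, so λ = ln 2 / 14.8 = 0.0468343 per minute.
The exponential is memoryless, so the remaining time is again Exp(λ): the condition X > 36 is irrelevant.
P(X > 4.6) = e^(−0.21544) ≈ 0.806.

0.806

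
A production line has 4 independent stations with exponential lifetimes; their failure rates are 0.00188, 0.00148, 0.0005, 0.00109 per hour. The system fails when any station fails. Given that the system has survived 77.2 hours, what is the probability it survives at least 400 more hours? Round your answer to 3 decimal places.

0.138

Time to first failure ~ Exp(Σλ) with Σλ = 0.00495.
By memorylessness, P(T > 77.2+400 | T > 77.2) = P(T > 400) = e^(−0.00495·400) ≈ 0.138.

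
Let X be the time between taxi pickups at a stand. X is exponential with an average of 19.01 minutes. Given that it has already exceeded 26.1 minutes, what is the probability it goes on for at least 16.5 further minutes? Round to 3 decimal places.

0.420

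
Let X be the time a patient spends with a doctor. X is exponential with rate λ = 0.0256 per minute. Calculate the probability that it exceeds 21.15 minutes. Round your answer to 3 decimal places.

P(X > 21.15) = e^(−λ·21.15) = e^(−0.54144) ≈ 0.582.

0.582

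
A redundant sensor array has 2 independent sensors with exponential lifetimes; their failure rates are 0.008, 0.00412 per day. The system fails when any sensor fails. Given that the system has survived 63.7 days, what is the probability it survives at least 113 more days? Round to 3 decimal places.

0.254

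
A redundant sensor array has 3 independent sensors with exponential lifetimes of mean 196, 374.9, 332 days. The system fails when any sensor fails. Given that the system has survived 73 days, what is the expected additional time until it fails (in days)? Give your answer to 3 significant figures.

92.8

First-failure rate Σλ = 1/196 + 1/374.9 + 1/332 = 0.0107815.
By memorylessness the expected residual is 1/Σλ = 92.7518 days, regardless of the 73 already elapsed.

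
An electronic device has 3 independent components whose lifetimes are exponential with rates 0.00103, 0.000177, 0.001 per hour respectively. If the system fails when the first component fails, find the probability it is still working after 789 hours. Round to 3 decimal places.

0.175

The time to first failure is exponential with rate Σλ = 0.00103 + 0.000177 + 0.001 = 0.002207.
P(min > 789) = e^(−0.002207·789) = e^(−1.7413) ≈ 0.175.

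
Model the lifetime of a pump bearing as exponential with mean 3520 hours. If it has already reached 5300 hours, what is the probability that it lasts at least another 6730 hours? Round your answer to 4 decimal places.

0.1478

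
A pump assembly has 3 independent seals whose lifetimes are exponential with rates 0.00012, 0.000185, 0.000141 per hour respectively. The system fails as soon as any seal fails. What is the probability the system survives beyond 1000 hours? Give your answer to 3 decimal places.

The time to first failure is exponential with rate Σλ = 0.00012 + 0.000185 + 0.000141 = 0.000446.
P(min > 1000) = e^(−0.000446·1000) = e^(−0.446) ≈ 0.640.

0.640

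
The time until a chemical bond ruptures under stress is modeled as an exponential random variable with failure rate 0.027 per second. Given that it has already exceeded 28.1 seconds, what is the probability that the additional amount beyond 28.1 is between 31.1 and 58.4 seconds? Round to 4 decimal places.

0.2252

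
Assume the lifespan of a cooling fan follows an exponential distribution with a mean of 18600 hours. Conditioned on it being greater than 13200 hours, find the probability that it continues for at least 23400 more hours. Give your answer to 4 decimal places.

0.2842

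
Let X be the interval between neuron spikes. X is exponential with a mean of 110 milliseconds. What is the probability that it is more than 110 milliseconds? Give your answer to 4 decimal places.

0.3679

The rate is λ = 1/110 = 0.00909091 per millisecond.
P(X > 110) = e^(−λ·110) = e^(−1) ≈ 0.3679.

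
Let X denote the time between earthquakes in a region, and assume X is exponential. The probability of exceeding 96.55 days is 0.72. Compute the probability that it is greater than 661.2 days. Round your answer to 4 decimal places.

0.1054

e^(−λ·96.55) = 0.72 ⇒ λ = −ln(0.72)/96.55 = 0.00340242.
P(X > 661.2) = e^(−0.00340242·661.2) = e^(−2.2497) ≈ 0.1054.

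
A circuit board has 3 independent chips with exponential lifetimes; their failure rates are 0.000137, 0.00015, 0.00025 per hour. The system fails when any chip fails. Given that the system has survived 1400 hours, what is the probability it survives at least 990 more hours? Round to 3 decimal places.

Time to first failure ~ Exp(Σλ) with Σλ = 0.000537.
By memorylessness, P(T > 1400+990 | T > 1400) = P(T > 990) = e^(−0.000537·990) ≈ 0.588.

0.588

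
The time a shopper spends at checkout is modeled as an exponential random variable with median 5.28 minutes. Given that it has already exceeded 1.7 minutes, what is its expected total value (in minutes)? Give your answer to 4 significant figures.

For an exponential, median = ln(2)/λ, so λ = ln 2 / 5.28 = 0.131278 per minute.
By memorylessness, E[X | X > 1.7] = 1.7 + 1/λ = 1.7 + 7.61743 = 9.31743 minutes.

9.317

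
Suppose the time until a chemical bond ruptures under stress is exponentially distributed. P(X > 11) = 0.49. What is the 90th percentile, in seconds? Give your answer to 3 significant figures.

35.5

e^(−λ·11) = 0.49 ⇒ λ = −ln(0.49)/11 = 0.06485.
90th percentile: 1 − e^(−λt) = 0.9, t = −ln(0.1)/λ = 35.5063 seconds.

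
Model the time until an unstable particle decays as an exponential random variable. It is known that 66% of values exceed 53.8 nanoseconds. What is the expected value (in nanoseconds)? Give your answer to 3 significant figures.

e^(−λ·53.8) = 0.66 ⇒ λ = −ln(0.66)/53.8 = 0.00772334.
Mean = 1/λ = 129.478 nanoseconds.

129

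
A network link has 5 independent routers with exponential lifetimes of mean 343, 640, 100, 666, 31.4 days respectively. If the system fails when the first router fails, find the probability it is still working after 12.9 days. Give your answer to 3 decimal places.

0.540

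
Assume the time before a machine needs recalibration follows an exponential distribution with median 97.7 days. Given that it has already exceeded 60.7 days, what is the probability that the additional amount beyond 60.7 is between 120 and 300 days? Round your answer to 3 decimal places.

For an exponential, median = ln(2)/λ, so λ = ln 2 / 97.7 = 0.00709465 per day.
Memoryless: the residual past 60.7 is again Exp(λ).
P(120 < residual < 300) = e^(−λ·120) − e^(−λ·300) = 0.42683 − 0.11903 ≈ 0.308.

0.308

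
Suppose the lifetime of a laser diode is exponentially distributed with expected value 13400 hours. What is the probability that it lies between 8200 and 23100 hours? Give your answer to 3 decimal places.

The rate is λ = 1/13400 = 0.0000746269 per hour.
P(8200 < X < 23100) = e^(−λ·8200) − e^(−λ·23100) = 0.54230 − 0.17837 ≈ 0.364.

0.364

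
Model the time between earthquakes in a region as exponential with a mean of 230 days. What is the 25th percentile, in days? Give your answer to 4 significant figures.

The rate is λ = 1/230 = 0.00434783 per day.
Set 1 − e^(−λt) = 0.25, so t = −ln(0.75)/λ = 0.28768/0.00434783 ≈ 66.1669 days.

66.17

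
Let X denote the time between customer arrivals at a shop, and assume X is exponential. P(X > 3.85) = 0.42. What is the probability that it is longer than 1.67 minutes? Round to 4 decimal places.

0.6864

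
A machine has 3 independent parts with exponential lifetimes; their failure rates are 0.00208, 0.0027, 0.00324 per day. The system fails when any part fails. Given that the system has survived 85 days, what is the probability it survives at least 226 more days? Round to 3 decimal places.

0.163

Time to first failure ~ Exp(Σλ) with Σλ = 0.00802.
By memorylessness, P(T > 85+226 | T > 85) = P(T > 226) = e^(−0.00802·226) ≈ 0.163.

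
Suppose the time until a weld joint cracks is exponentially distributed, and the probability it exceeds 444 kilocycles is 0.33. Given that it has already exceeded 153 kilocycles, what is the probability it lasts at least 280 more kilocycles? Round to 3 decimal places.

From e^(−λ·444) = 0.33, λ = −ln(0.33)/444 = 0.00249699.
Memoryless: P(X > 153+280 | X > 153) = P(X > 280) = e^(−0.00249699·280) ≈ 0.497.

0.497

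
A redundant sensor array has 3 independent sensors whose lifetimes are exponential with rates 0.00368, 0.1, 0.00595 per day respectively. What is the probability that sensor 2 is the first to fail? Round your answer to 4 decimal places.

0.9122

The time to first failure is exponential with rate Σλ = 0.00368 + 0.1 + 0.00595 = 0.10963.
P(sensor 2 first) = λ_2/Σλ = 0.1/0.10963 ≈ 0.9122.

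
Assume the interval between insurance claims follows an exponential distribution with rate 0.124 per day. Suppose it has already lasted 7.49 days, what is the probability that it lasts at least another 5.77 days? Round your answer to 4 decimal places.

0.4890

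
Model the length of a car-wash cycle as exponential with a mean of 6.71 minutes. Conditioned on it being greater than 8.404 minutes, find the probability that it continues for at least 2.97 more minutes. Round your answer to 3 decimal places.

0.642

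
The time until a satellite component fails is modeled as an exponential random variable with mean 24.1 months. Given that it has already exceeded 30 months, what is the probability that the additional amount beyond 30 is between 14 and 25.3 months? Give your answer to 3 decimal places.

The rate is λ = 1/24.1 = 0.0414938 per month.
Memoryless: the residual past 30 is again Exp(λ).
P(14 < residual < 25.3) = e^(−λ·14) − e^(−λ·25.3) = 0.55939 − 0.35001 ≈ 0.209.

0.209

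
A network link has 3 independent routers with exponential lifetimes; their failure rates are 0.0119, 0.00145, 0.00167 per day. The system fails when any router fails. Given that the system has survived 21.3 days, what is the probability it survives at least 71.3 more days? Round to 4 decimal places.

Time to first failure ~ Exp(Σλ) with Σλ = 0.01502.
By memorylessness, P(T > 21.3+71.3 | T > 21.3) = P(T > 71.3) = e^(−0.01502·71.3) ≈ 0.3427.

0.3427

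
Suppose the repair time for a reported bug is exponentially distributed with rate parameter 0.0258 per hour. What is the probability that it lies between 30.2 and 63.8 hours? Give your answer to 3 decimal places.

P(30.2 < X < 63.8) = e^(−λ·30.2) − e^(−λ·63.8) = 0.45879 − 0.19281 ≈ 0.266.

0.266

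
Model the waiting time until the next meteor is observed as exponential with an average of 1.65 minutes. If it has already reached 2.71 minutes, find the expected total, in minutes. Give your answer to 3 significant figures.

The rate is λ = 1/1.65 = 0.606061 per minute.
By memorylessness, E[X | X > 2.71] = 2.71 + 1/λ = 2.71 + 1.65 = 4.36 minutes.

4.36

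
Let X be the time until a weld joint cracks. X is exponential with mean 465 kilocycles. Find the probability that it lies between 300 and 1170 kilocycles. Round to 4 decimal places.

The rate is λ = 1/465 = 0.00215054 per kilocycle.
P(300 < X < 1170) = e^(−λ·300) − e^(−λ·1170) = 0.52458 − 0.08077 ≈ 0.4438.

0.4438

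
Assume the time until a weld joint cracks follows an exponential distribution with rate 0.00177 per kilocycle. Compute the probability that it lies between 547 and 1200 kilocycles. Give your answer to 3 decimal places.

P(547 < X < 1200) = e^(−λ·547) − e^(−λ·1200) = 0.37977 − 0.11955 ≈ 0.260.

0.260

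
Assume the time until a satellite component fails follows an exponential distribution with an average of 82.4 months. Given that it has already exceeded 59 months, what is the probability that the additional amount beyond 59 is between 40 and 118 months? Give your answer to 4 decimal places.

The rate is λ = 1/82.4 = 0.0121359 per month.
Memoryless: the residual past 59 is again Exp(λ).
P(40 < residual < 118) = e^(−λ·40) − e^(−λ·118) = 0.61543 − 0.23882 ≈ 0.3766.

0.3766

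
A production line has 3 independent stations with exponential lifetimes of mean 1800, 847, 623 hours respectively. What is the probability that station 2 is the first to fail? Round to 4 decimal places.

Rates: λ_i = 1/mean_i → 0.000555556, 0.00118064, 0.00160514; Σλ = 0.00334133.
P(station 2 first) = λ_2/Σλ = 0.00118064/0.00334133 ≈ 0.3533.

0.3533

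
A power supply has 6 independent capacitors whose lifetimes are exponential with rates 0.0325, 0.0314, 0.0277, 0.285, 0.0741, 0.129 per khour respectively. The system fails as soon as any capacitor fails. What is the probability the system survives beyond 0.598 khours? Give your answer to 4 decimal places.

The time to first failure is exponential with rate Σλ = 0.0325 + 0.0314 + 0.0277 + 0.285 + 0.0741 + 0.129 = 0.5797.
P(min > 0.598) = e^(−0.5797·0.598) = e^(−0.34666) ≈ 0.7070.

0.7070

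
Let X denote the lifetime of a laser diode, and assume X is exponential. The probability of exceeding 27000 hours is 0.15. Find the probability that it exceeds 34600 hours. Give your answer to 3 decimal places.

e^(−λ·27000) = 0.15 ⇒ λ = −ln(0.15)/27000 = 0.0000702637.
P(X > 34600) = e^(−0.0000702637·34600) = e^(−2.4311) ≈ 0.088.

0.088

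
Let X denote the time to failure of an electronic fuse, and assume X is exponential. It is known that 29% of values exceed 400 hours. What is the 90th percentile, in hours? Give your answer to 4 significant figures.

744.0

e^(−λ·400) = 0.29 ⇒ λ = −ln(0.29)/400 = 0.00309469.
90th percentile: 1 − e^(−λt) = 0.9, t = −ln(0.1)/λ = 744.045 hours.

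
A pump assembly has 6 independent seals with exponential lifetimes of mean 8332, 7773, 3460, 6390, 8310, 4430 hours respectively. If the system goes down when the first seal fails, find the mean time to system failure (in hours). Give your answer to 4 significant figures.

The first failure time is exponential with rate Σλ_i = 1/8332 + 1/7773 + 1/3460 + 1/6390 + 1/8310 + 1/4430 = 0.00104025 per hour.
E[min] = 1/Σλ = 1/0.00104025 = 961.305 hours.

961.3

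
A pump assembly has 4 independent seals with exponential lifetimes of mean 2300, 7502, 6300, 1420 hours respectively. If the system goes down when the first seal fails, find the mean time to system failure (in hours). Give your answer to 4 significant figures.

698.8

The first failure time is exponential with rate Σλ_i = 1/2300 + 1/7502 + 1/6300 + 1/1420 = 0.00143104 per hour.
E[min] = 1/Σλ = 1/0.00143104 = 698.794 hours.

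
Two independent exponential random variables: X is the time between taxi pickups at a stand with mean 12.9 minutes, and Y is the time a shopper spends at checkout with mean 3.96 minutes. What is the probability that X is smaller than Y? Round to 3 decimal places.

λ_1 = 1/12.9 = 0.0775194, λ_2 = 1/3.96 = 0.252525.
For independent exponentials, P(X < Y) = λ_1/(λ_1+λ_2) = 0.0775194/0.330045 ≈ 0.235.

0.235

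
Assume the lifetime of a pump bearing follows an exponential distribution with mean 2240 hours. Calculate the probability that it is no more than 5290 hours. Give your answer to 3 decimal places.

0.906

The rate is λ = 1/2240 = 0.000446429 per hour.
P(X ≤ 5290) = 1 − e^(−λ·5290) = 1 − e^(−2.3616) ≈ 0.906.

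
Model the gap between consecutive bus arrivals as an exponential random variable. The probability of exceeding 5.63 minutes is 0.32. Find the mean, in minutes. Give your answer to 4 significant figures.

4.941

e^(−λ·5.63) = 0.32 ⇒ λ = −ln(0.32)/5.63 = 0.202386.
Mean = 1/λ = 4.94105 minutes.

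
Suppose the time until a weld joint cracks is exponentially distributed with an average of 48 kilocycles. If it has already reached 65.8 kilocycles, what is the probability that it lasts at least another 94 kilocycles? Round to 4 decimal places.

The rate is λ = 1/48 = 0.0208333 per kilocycle.
By the memoryless property, P(X > 65.8+94 | X > 65.8) = P(X > 94).
P(X > 94) = e^(−1.9583) ≈ 0.1411.

0.1411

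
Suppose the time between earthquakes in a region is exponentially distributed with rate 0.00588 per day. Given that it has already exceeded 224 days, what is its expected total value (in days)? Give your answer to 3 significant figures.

By memorylessness, E[X | X > 224] = 224 + 1/λ = 224 + 170.068 = 394.068 days.

394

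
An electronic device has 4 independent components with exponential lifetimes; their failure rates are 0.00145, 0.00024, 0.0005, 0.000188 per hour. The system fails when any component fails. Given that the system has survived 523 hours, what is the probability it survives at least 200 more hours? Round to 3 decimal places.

0.622

Time to first failure ~ Exp(Σλ) with Σλ = 0.002378.
By memorylessness, P(T > 523+200 | T > 523) = P(T > 200) = e^(−0.002378·200) ≈ 0.622.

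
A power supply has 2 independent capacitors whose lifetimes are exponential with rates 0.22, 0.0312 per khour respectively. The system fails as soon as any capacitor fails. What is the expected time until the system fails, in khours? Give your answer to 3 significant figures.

The time to first failure is exponential with rate Σλ = 0.22 + 0.0312 = 0.2512.
E[min] = 1/Σλ = 1/0.2512 = 3.98089 khours.

3.98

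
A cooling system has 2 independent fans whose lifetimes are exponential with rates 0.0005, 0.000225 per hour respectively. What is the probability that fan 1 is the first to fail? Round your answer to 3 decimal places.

0.690

The time to first failure is exponential with rate Σλ = 0.0005 + 0.000225 = 0.000725.
P(fan 1 first) = λ_1/Σλ = 0.0005/0.000725 ≈ 0.690.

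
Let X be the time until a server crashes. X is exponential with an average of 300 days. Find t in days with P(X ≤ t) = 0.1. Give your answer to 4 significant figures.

The rate is λ = 1/300 = 0.00333333 per day.
Set 1 − e^(−λt) = 0.1, so t = −ln(0.9)/λ = 0.10536/0.00333333 ≈ 31.6082 days.

31.61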